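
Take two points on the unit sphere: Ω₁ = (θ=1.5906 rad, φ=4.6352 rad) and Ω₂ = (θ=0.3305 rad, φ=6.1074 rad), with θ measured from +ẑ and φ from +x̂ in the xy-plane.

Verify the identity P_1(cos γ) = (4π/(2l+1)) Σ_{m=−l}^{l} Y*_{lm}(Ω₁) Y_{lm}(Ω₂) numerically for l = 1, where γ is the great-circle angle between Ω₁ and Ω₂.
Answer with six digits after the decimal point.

0.013207

Addition theorem: P_1(cos γ) = (4π/3) Σ_m Y*_{lm}(Ω₁) Y_{lm}(Ω₂), m = −1…1:
  [-1]  conj(Y_{1,-1})(Ω₁) = (-0.026637, -0.344398) ; Y_{1,-1}(Ω₂) = (0.110391, 0.019607) ; Δ = (0.003812, -0.038541)
  [+0]  conj(Y_{1,0})(Ω₁) = (-0.009675, -0.000000) ; Y_{1,0}(Ω₂) = (0.462159, 0.000000) ; Δ = (-0.004472, -0.000000)
  [+1]  conj(Y_{1,1})(Ω₁) = (0.026637, -0.344398) ; Y_{1,1}(Ω₂) = (-0.110391, 0.019607) ; Δ = (0.003812, 0.038541)
Total Σ_m = (0.003153, 0.000000). Multiply by 4.188790: (0.013207, 0.000000). P_1(cos γ) = 0.013207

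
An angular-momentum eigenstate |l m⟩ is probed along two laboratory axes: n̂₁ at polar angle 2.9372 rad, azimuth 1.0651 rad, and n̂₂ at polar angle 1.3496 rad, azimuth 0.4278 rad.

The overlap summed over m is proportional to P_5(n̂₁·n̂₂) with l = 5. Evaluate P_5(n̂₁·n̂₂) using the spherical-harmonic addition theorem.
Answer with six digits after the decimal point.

Addition theorem: P_5(cos γ) = (4π/11) Σ_m Y*_{lm}(Ω₁) Y_{lm}(Ω₂), m = −5…5:
  m=-5: 0.00009 - 0.00013j × -0.22078 - 0.34581j = -0.00007 - 0.00000j  (running Σ = -0.00007 - 0.00000j)
  m=-4: 0.00107 + 0.00219j × -0.04083 - 0.28889j = 0.00059 - 0.00040j  (running Σ = 0.00052 - 0.00040j)
  m=-3: -0.02204 - 0.00118j × -0.05161 + 0.17462j = 0.00134 - 0.00379j  (running Σ = 0.00187 - 0.00419j)
  m=-2: 0.06808 - 0.10873j × -0.19858 + 0.22862j = 0.01134 + 0.03716j  (running Σ = 0.01321 + 0.03297j)
  m=-1: 0.21673 + 0.39140j × 0.10655 - 0.04858j = 0.04211 + 0.03118j  (running Σ = 0.05532 + 0.06414j)
  m=0: -0.66418 + 0.00000j × 0.30217 + 0.00000j = -0.20069 + 0.00000j  (running Σ = -0.14538 + 0.06414j)
  m=1: -0.21673 + 0.39140j × -0.10655 - 0.04858j = 0.04211 - 0.03118j  (running Σ = -0.10327 + 0.03297j)
  m=2: 0.06808 + 0.10873j × -0.19858 - 0.22862j = 0.01134 - 0.03716j  (running Σ = -0.09193 - 0.00419j)
  m=3: 0.02204 - 0.00118j × 0.05161 + 0.17462j = 0.00134 + 0.00379j  (running Σ = -0.09058 - 0.00040j)
  m=4: 0.00107 - 0.00219j × -0.04083 + 0.28889j = 0.00059 + 0.00040j  (running Σ = -0.08999 - 0.00000j)
  m=5: -0.00009 - 0.00013j × 0.22078 - 0.34581j = -0.00007 + 0.00000j  (running Σ = -0.09006 - 0.00000j)
Total Σ_m = -0.09006 - 0.00000j. Multiply by 1.142397: -0.10288 - 0.00000j. P_5(cos γ) = -0.102884

-0.102884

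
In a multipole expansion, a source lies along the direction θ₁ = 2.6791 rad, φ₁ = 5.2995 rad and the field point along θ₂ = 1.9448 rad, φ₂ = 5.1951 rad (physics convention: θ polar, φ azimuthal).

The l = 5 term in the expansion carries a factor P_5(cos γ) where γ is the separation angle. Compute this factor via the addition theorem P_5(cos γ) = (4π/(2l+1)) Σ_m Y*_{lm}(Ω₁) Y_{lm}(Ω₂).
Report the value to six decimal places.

Summing Y*_{l m}(θ₁,φ₁)·Y_{l m}(θ₂,φ₂) over m ∈ [−5, 5]; prefactor 4π/(2·5+1) = 1.142397:
  [-5]  conj(Y_{5,-5})(Ω₁) = +0.001679+0.008034i ; Y_{5,-5}(Ω₂) = +0.215863-0.242165i ; Δ = +0.002308+0.001328i
  [-4]  conj(Y_{5,-4})(Ω₁) = +0.036523-0.037094i ; Y_{5,-4}(Ω₂) = +0.141854+0.376813i ; Δ = +0.019158+0.008501i
  [-3]  conj(Y_{5,-3})(Ω₁) = -0.187317-0.036129i ; Y_{5,-3}(Ω₂) = -0.055748-0.006873i ; Δ = +0.010194+0.003302i
  [-2]  conj(Y_{5,-2})(Ω₁) = +0.163604+0.390686i ; Y_{5,-2}(Ω₂) = -0.183062+0.264520i ; Δ = -0.133294-0.028243i
  [-1]  conj(Y_{5,-1})(Ω₁) = +0.257920-0.387629i ; Y_{5,-1}(Ω₂) = -0.068440-0.130596i ; Δ = -0.068275-0.007154i
  [+0]  conj(Y_{5,0})(Ω₁) = +0.068190-0.000000i ; Y_{5,0}(Ω₂) = -0.289649+0.000000i ; Δ = -0.019751+0.000000i
  [+1]  conj(Y_{5,1})(Ω₁) = -0.257920-0.387629i ; Y_{5,1}(Ω₂) = +0.068440-0.130596i ; Δ = -0.068275+0.007154i
  [+2]  conj(Y_{5,2})(Ω₁) = +0.163604-0.390686i ; Y_{5,2}(Ω₂) = -0.183062-0.264520i ; Δ = -0.133294+0.028243i
  [+3]  conj(Y_{5,3})(Ω₁) = +0.187317-0.036129i ; Y_{5,3}(Ω₂) = +0.055748-0.006873i ; Δ = +0.010194-0.003302i
  [+4]  conj(Y_{5,4})(Ω₁) = +0.036523+0.037094i ; Y_{5,4}(Ω₂) = +0.141854-0.376813i ; Δ = +0.019158-0.008501i
  [+5]  conj(Y_{5,5})(Ω₁) = -0.001679+0.008034i ; Y_{5,5}(Ω₂) = -0.215863-0.242165i ; Δ = +0.002308-0.001328i
Accumulated sum -0.359568+0.000000i; after 4π/(2l+1) scaling, -0.410769+0.000000i ⇒ P_5 = -0.410769

-0.410769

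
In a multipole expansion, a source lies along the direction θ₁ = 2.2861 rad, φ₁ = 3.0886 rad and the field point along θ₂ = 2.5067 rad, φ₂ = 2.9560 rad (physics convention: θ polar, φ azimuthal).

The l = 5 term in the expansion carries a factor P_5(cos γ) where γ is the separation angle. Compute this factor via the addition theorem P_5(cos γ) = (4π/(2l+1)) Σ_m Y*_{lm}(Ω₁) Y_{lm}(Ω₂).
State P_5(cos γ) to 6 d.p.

Term-by-term m-sum for l=5 (normalisation 4π/11 = 1.142397):
  [-5]  conj(Y_{5,-5})(Ω₁) = -0.10981 + 0.02980j ; Y_{5,-5}(Ω₂) = -0.02042 - 0.02726j ; Δ = 0.00305 + 0.00239j
  [-4]  conj(Y_{5,-4})(Ω₁) = -0.30560 + 0.06577j ; Y_{5,-4}(Ω₂) = -0.10774 - 0.09885j ; Δ = 0.03943 + 0.02312j
  [-3]  conj(Y_{5,-3})(Ω₁) = -0.42191 + 0.06764j ; Y_{5,-3}(Ω₂) = -0.29620 - 0.18437j ; Δ = 0.13744 + 0.05775j
  [-2]  conj(Y_{5,-2})(Ω₁) = -0.18291 + 0.01946j ; Y_{5,-2}(Ω₂) = -0.42257 - 0.16448j ; Δ = 0.08049 + 0.02186j
  [-1]  conj(Y_{5,-1})(Ω₁) = 0.27441 - 0.01456j ; Y_{5,-1}(Ω₂) = -0.13987 - 0.02626j ; Δ = -0.03876 - 0.00517j
  [+0]  conj(Y_{5,0})(Ω₁) = 0.26488 + 0.00000j ; Y_{5,0}(Ω₂) = 0.36753 + 0.00000j ; Δ = 0.09735 + 0.00000j
  [+1]  conj(Y_{5,1})(Ω₁) = -0.27441 - 0.01456j ; Y_{5,1}(Ω₂) = 0.13987 - 0.02626j ; Δ = -0.03876 + 0.00517j
  [+2]  conj(Y_{5,2})(Ω₁) = -0.18291 - 0.01946j ; Y_{5,2}(Ω₂) = -0.42257 + 0.16448j ; Δ = 0.08049 - 0.02186j
  [+3]  conj(Y_{5,3})(Ω₁) = 0.42191 + 0.06764j ; Y_{5,3}(Ω₂) = 0.29620 - 0.18437j ; Δ = 0.13744 - 0.05775j
  [+4]  conj(Y_{5,4})(Ω₁) = -0.30560 - 0.06577j ; Y_{5,4}(Ω₂) = -0.10774 + 0.09885j ; Δ = 0.03943 - 0.02312j
  [+5]  conj(Y_{5,5})(Ω₁) = 0.10981 + 0.02980j ; Y_{5,5}(Ω₂) = 0.02042 - 0.02726j ; Δ = 0.00305 - 0.00239j
Σ over m = 0.54066 - 0.00000j; ×(4π/11) → 0.61764 - 0.00000j. Real part: 0.617645

0.617645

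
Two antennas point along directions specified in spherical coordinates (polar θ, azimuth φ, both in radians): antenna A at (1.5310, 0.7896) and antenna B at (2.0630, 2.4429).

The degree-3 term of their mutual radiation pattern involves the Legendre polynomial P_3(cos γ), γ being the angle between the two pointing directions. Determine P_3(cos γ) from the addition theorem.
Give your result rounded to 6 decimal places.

Summing Y*_{l m}(θ₁,φ₁)·Y_{l m}(θ₂,φ₂) over m ∈ [−3, 3]; prefactor 4π/(2·3+1) = 1.795196:
  m=-3: Y*=-0.29801 + 0.29059j  Y=0.14321 - 0.24708j  product 0.02912 + 0.11525j
  m=-2: Y*=-0.00034 + 0.04059j  Y=-0.06472 - 0.36948j  product 0.01502 - 0.00250j
  m=-1: Y*=-0.22558 - 0.22748j  Y=-0.02543 - 0.02136j  product 0.00088 + 0.01060j
  m=+0: Y*=-0.04442 + 0.00000j  Y=0.33214 + 0.00000j  product -0.01475 + 0.00000j
  m=+1: Y*=0.22558 - 0.22748j  Y=0.02543 - 0.02136j  product 0.00088 - 0.01060j
  m=+2: Y*=-0.00034 - 0.04059j  Y=-0.06472 + 0.36948j  product 0.01502 + 0.00250j
  m=+3: Y*=0.29801 + 0.29059j  Y=-0.14321 - 0.24708j  product 0.02912 - 0.11525j
Σ over m = 0.07528 + 0.00000j; ×(4π/7) → 0.13515 + 0.00000j. Real part: 0.135150

0.135150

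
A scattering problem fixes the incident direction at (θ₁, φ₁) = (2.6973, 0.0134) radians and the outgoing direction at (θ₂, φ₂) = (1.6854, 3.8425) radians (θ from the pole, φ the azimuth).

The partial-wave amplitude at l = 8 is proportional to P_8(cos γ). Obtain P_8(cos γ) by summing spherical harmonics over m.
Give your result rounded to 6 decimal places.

Expand P_8 via completeness: Σ_{m} conj(Y_{8,m}) at Ω₁ times Y_{8,m} at Ω₂ —
  term(m=-8) = +0.000208+0.000207i   from Y*(Ω₁)=+0.000597+0.000064i, Y(Ω₂)=+0.381477+0.305924i
  term(m=-7) = -0.000114-0.001130i   from Y*(Ω₁)=-0.005023-0.000473i, Y(Ω₂)=+0.043397+0.220926i
  term(m=-6) = +0.004296-0.006453i   from Y*(Ω₁)=+0.026565+0.002140i, Y(Ω₂)=+0.141218-0.254285i
  term(m=-5) = -0.023987+0.007314i   from Y*(Ω₁)=-0.099179-0.006655i, Y(Ω₂)=+0.235845-0.089566i
  term(m=-4) = -0.054292-0.022416i   from Y*(Ω₁)=+0.265237+0.014230i, Y(Ω₂)=-0.208627-0.073321i
  term(m=-3) = +0.059646+0.111361i   from Y*(Ω₁)=-0.483351-0.019441i, Y(Ω₂)=-0.132453-0.225067i
  term(m=-2) = -0.018248+0.092011i   from Y*(Ω₁)=+0.497069+0.013325i, Y(Ω₂)=-0.031726+0.185957i
  term(m=-1) = +0.006054-0.004972i   from Y*(Ω₁)=-0.029676-0.000398i, Y(Ω₂)=-0.201733+0.170230i
  term(m=+0) = -0.085058-0.000000i   from Y*(Ω₁)=-0.475598-0.000000i, Y(Ω₂)=+0.178844+0.000000i
  term(m=+1) = +0.006054+0.004972i   from Y*(Ω₁)=+0.029676-0.000398i, Y(Ω₂)=+0.201733+0.170230i
  term(m=+2) = -0.018248-0.092011i   from Y*(Ω₁)=+0.497069-0.013325i, Y(Ω₂)=-0.031726-0.185957i
  term(m=+3) = +0.059646-0.111361i   from Y*(Ω₁)=+0.483351-0.019441i, Y(Ω₂)=+0.132453-0.225067i
  term(m=+4) = -0.054292+0.022416i   from Y*(Ω₁)=+0.265237-0.014230i, Y(Ω₂)=-0.208627+0.073321i
  term(m=+5) = -0.023987-0.007314i   from Y*(Ω₁)=+0.099179-0.006655i, Y(Ω₂)=-0.235845-0.089566i
  term(m=+6) = +0.004296+0.006453i   from Y*(Ω₁)=+0.026565-0.002140i, Y(Ω₂)=+0.141218+0.254285i
  term(m=+7) = -0.000114+0.001130i   from Y*(Ω₁)=+0.005023-0.000473i, Y(Ω₂)=-0.043397+0.220926i
  term(m=+8) = +0.000208-0.000207i   from Y*(Ω₁)=+0.000597-0.000064i, Y(Ω₂)=+0.381477-0.305924i
Total Σ_m = -0.137931+0.000000i. Multiply by 0.739198: -0.101958+0.000000i. P_8(cos γ) = -0.101958

-0.101958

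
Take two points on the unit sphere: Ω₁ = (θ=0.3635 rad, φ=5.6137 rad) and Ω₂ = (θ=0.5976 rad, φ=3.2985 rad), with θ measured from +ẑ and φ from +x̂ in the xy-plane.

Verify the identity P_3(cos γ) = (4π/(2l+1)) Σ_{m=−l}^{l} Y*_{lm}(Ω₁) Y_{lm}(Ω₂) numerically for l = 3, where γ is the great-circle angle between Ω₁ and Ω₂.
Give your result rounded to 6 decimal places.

-0.309114

Summing Y*_{l m}(θ₁,φ₁)·Y_{l m}(θ₂,φ₂) over m ∈ [−3, 3]; prefactor 4π/(2·3+1) = 1.795196:
  m=-3: Y*=-0.00795 - 0.01699j  Y=-0.06624 + 0.03371j  product 0.00110 + 0.00086j
  m=-2: Y*=0.02774 - 0.11752j  Y=0.25441 - 0.08257j  product -0.00265 - 0.03219j
  m=-1: Y*=0.30346 - 0.24016j  Y=-0.43412 + 0.06868j  product -0.11524 + 0.12510j
  m=+0: Y*=0.47712 + 0.00000j  Y=0.12867 + 0.00000j  product 0.06139 + 0.00000j
  m=+1: Y*=-0.30346 - 0.24016j  Y=0.43412 + 0.06868j  product -0.11524 - 0.12510j
  m=+2: Y*=0.02774 + 0.11752j  Y=0.25441 + 0.08257j  product -0.00265 + 0.03219j
  m=+3: Y*=0.00795 - 0.01699j  Y=0.06624 + 0.03371j  product 0.00110 - 0.00086j
Total Σ_m = -0.17219 - 0.00000j. Multiply by 1.795196: -0.30911 - 0.00000j. P_3(cos γ) = -0.309114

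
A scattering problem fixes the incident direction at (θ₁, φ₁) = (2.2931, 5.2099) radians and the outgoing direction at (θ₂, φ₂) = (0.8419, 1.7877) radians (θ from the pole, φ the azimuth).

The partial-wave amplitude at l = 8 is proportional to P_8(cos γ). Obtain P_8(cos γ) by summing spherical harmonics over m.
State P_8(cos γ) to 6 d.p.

0.350774

Addition theorem: P_8(cos γ) = (4π/17) Σ_m Y*_{lm}(Ω₁) Y_{lm}(Ω₂), m = −8…8:
  term(m=-8) = (-0.001596, 0.001997)   from Y*(Ω₁)=(-0.034605, -0.038489), Y(Ω₂)=(-0.008085, -0.048726)
  term(m=-7) = (-0.012338, 0.029724)   from Y*(Ω₁)=(-0.061006, 0.171924), Y(Ω₂)=(0.176173, 0.009252)
  term(m=-6) = (-0.015400, 0.135890)   from Y*(Ω₁)=(0.368512, -0.058158), Y(Ω₂)=(-0.097556, 0.353356)
  term(m=-5) = (0.034682, 0.204796)   from Y*(Ω₁)=(-0.276527, -0.360722), Y(Ω₂)=(-0.404018, -0.213570)
  term(m=-4) = (0.022559, 0.046897)   from Y*(Ω₁)=(-0.089600, 0.201044), Y(Ω₂)=(0.152890, -0.180350)
  term(m=-3) = (0.030783, 0.034468)   from Y*(Ω₁)=(-0.222144, 0.017421), Y(Ω₂)=(-0.125629, -0.165013)
  term(m=-2) = (0.108820, 0.068409)   from Y*(Ω₁)=(0.193223, 0.297657), Y(Ω₂)=(0.328652, -0.152244)
  term(m=-1) = (0.003004, 0.000866)   from Y*(Ω₁)=(-0.031912, 0.058762), Y(Ω₂)=(-0.010062, -0.045660)
  term(m=+0) = (0.133505, 0.000000)   from Y*(Ω₁)=(0.363797, -0.000000), Y(Ω₂)=(0.366977, 0.000000)
  term(m=+1) = (0.003004, -0.000866)   from Y*(Ω₁)=(0.031912, 0.058762), Y(Ω₂)=(0.010062, -0.045660)
  term(m=+2) = (0.108820, -0.068409)   from Y*(Ω₁)=(0.193223, -0.297657), Y(Ω₂)=(0.328652, 0.152244)
  term(m=+3) = (0.030783, -0.034468)   from Y*(Ω₁)=(0.222144, 0.017421), Y(Ω₂)=(0.125629, -0.165013)
  term(m=+4) = (0.022559, -0.046897)   from Y*(Ω₁)=(-0.089600, -0.201044), Y(Ω₂)=(0.152890, 0.180350)
  term(m=+5) = (0.034682, -0.204796)   from Y*(Ω₁)=(0.276527, -0.360722), Y(Ω₂)=(0.404018, -0.213570)
  term(m=+6) = (-0.015400, -0.135890)   from Y*(Ω₁)=(0.368512, 0.058158), Y(Ω₂)=(-0.097556, -0.353356)
  term(m=+7) = (-0.012338, -0.029724)   from Y*(Ω₁)=(0.061006, 0.171924), Y(Ω₂)=(-0.176173, 0.009252)
  term(m=+8) = (-0.001596, -0.001997)   from Y*(Ω₁)=(-0.034605, 0.038489), Y(Ω₂)=(-0.008085, 0.048726)
Accumulated sum (0.474533, -0.000000); after 4π/(2l+1) scaling, (0.350774, -0.000000) ⇒ P_8 = 0.350774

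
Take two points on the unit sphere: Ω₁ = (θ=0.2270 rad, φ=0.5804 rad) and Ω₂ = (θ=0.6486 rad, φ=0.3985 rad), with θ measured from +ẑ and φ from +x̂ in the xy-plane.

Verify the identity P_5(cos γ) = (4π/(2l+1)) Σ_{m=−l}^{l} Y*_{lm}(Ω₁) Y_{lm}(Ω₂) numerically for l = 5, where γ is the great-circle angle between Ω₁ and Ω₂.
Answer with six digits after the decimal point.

Term-by-term m-sum for l=5 (normalisation 4π/11 = 1.142397):
  [-5]  conj(Y_{5,-5})(Ω₁) = -0.00026 + 0.00006j ; Y_{5,-5}(Ω₂) = -0.01528 - 0.03406j ; Δ = 0.00001 + 0.00001j
  [-4]  conj(Y_{5,-4})(Ω₁) = -0.00250 + 0.00268j ; Y_{5,-4}(Ω₂) = -0.00361 - 0.15570j ; Δ = 0.00043 + 0.00038j
  [-3]  conj(Y_{5,-3})(Ω₁) = -0.00504 + 0.02932j ; Y_{5,-3}(Ω₂) = 0.13181 - 0.33458j ; Δ = 0.00914 + 0.00555j
  [-2]  conj(Y_{5,-2})(Ω₁) = 0.06161 + 0.14176j ; Y_{5,-2}(Ω₂) = 0.31181 - 0.31913j ; Δ = 0.06445 + 0.02454j
  [-1]  conj(Y_{5,-1})(Ω₁) = 0.39998 + 0.26228j ; Y_{5,-1}(Ω₂) = 0.10324 - 0.04347j ; Δ = 0.05269 + 0.00969j
  [+0]  conj(Y_{5,0})(Ω₁) = 0.60681 + 0.00000j ; Y_{5,0}(Ω₂) = -0.37708 + 0.00000j ; Δ = -0.22881 + 0.00000j
  [+1]  conj(Y_{5,1})(Ω₁) = -0.39998 + 0.26228j ; Y_{5,1}(Ω₂) = -0.10324 - 0.04347j ; Δ = 0.05269 - 0.00969j
  [+2]  conj(Y_{5,2})(Ω₁) = 0.06161 - 0.14176j ; Y_{5,2}(Ω₂) = 0.31181 + 0.31913j ; Δ = 0.06445 - 0.02454j
  [+3]  conj(Y_{5,3})(Ω₁) = 0.00504 + 0.02932j ; Y_{5,3}(Ω₂) = -0.13181 - 0.33458j ; Δ = 0.00914 - 0.00555j
  [+4]  conj(Y_{5,4})(Ω₁) = -0.00250 - 0.00268j ; Y_{5,4}(Ω₂) = -0.00361 + 0.15570j ; Δ = 0.00043 - 0.00038j
  [+5]  conj(Y_{5,5})(Ω₁) = 0.00026 + 0.00006j ; Y_{5,5}(Ω₂) = 0.01528 - 0.03406j ; Δ = 0.00001 - 0.00001j
Accumulated sum 0.02463 - 0.00000j; after 4π/(2l+1) scaling, 0.02813 - 0.00000j ⇒ P_5 = 0.028132

0.028132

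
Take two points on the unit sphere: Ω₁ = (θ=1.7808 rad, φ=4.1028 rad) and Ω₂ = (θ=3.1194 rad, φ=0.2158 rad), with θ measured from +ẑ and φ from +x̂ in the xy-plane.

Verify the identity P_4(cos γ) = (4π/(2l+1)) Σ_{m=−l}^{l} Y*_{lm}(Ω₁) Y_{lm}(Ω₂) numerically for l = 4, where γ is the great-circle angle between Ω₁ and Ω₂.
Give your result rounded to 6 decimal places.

0.242094

Addition theorem: P_4(cos γ) = (4π/9) Σ_m Y*_{lm}(Ω₁) Y_{lm}(Ω₂), m = −4…4:
  m=-4: -0.308843-0.261849i × +0.000000-0.000000i = -0.000000+0.000000i  (running Σ = -0.000000+0.000000i)
  m=-3: -0.236028+0.062276i × -0.000011+0.000008i = +0.000002-0.000003i  (running Σ = +0.000002-0.000003i)
  m=-2: +0.076683-0.209024i × +0.000897-0.000413i = -0.000018-0.000219i  (running Σ = -0.000016-0.000222i)
  m=-1: -0.148871-0.213188i × -0.040973+0.008982i = +0.008015+0.007398i  (running Σ = +0.007999+0.007176i)
  m=0: +0.186435-0.000000i × +0.844202+0.000000i = +0.157389+0.000000i  (running Σ = +0.165388+0.007176i)
  m=1: +0.148871-0.213188i × +0.040973+0.008982i = +0.008015-0.007398i  (running Σ = +0.173402-0.000222i)
  m=2: +0.076683+0.209024i × +0.000897+0.000413i = -0.000018+0.000219i  (running Σ = +0.173385-0.000003i)
  m=3: +0.236028+0.062276i × +0.000011+0.000008i = +0.000002+0.000003i  (running Σ = +0.173387+0.000000i)
  m=4: -0.308843+0.261849i × +0.000000+0.000000i = -0.000000-0.000000i  (running Σ = +0.173387+0.000000i)
Total Σ_m = +0.173387+0.000000i. Multiply by 1.396263: +0.242094+0.000000i. P_4(cos γ) = 0.242094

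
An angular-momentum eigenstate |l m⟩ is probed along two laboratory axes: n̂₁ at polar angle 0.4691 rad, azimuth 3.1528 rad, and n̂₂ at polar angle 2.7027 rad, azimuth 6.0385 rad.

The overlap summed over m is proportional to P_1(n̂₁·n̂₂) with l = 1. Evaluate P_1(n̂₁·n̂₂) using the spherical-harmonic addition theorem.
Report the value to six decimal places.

Addition theorem: P_1(cos γ) = (4π/3) Σ_m Y*_{lm}(Ω₁) Y_{lm}(Ω₂), m = −1…1:
  term(m=-1) = -0.022184-0.005804i   from Y*(Ω₁)=-0.156182-0.001750i, Y(Ω₂)=+0.142440+0.035566i
  term(m=+0) = -0.192761+0.000000i   from Y*(Ω₁)=+0.435821-0.000000i, Y(Ω₂)=-0.442294+0.000000i
  term(m=+1) = -0.022184+0.005804i   from Y*(Ω₁)=+0.156182-0.001750i, Y(Ω₂)=-0.142440+0.035566i
Accumulated sum -0.237130+0.000000i; after 4π/(2l+1) scaling, -0.993288+0.000000i ⇒ P_1 = -0.993288

-0.993288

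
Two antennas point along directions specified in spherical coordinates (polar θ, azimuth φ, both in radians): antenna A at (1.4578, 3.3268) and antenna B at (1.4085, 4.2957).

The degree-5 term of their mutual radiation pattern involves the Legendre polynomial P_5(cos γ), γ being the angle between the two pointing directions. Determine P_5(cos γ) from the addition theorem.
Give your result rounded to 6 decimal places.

Summing Y*_{l m}(θ₁,φ₁)·Y_{l m}(θ₂,φ₂) over m ∈ [−5, 5]; prefactor 4π/(2·5+1) = 1.142397:
  m=-5: Y*=-0.27016 - 0.35928j  Y=-0.37858 - 0.21308j  product 0.02572 + 0.19358j
  m=-4: Y*=0.11903 + 0.10887j  Y=-0.02155 + 0.22390j  product -0.02694 + 0.02431j
  m=-3: Y*=0.25533 + 0.15852j  Y=-0.24138 + 0.08019j  product -0.07434 - 0.01779j
  m=-2: Y*=-0.16916 - 0.06569j  Y=0.16528 + 0.18195j  product -0.01601 - 0.04164j
  m=-1: Y*=-0.25818 - 0.04837j  Y=-0.08300 + 0.18752j  product 0.03050 - 0.04440j
  m=+0: Y*=0.18620 + 0.00000j  Y=0.24973 + 0.00000j  product 0.04650 + 0.00000j
  m=+1: Y*=0.25818 - 0.04837j  Y=0.08300 + 0.18752j  product 0.03050 + 0.04440j
  m=+2: Y*=-0.16916 + 0.06569j  Y=0.16528 - 0.18195j  product -0.01601 + 0.04164j
  m=+3: Y*=-0.25533 + 0.15852j  Y=0.24138 + 0.08019j  product -0.07434 + 0.01779j
  m=+4: Y*=0.11903 - 0.10887j  Y=-0.02155 - 0.22390j  product -0.02694 - 0.02431j
  m=+5: Y*=0.27016 - 0.35928j  Y=0.37858 - 0.21308j  product 0.02572 - 0.19358j
Σ over m = -0.07564 + 0.00000j; ×(4π/11) → -0.08641 + 0.00000j. Real part: -0.086406

-0.086406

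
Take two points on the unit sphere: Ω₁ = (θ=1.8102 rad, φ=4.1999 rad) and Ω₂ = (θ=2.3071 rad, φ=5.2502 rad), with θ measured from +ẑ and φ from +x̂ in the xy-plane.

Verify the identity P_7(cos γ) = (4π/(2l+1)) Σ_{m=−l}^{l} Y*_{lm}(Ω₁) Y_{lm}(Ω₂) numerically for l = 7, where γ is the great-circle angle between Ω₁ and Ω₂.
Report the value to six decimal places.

Summing Y*_{l m}(θ₁,φ₁)·Y_{l m}(θ₂,φ₂) over m ∈ [−7, 7]; prefactor 4π/(2·7+1) = 0.837758:
  term(m=-7) = +0.012045-0.021950i   from Y*(Ω₁)=-0.176086-0.368441i, Y(Ω₂)=+0.035779+0.049791i
  term(m=-6) = +0.077531-0.001443i   from Y*(Ω₁)=-0.372117-0.024842i, Y(Ω₂)=-0.207168+0.017709i
  term(m=-5) = -0.017476-0.029213i   from Y*(Ω₁)=+0.046753-0.071492i, Y(Ω₂)=+0.174244-0.358388i
  term(m=-4) = +0.073167-0.130441i   from Y*(Ω₁)=-0.162142-0.312086i, Y(Ω₂)=+0.233211+0.355608i
  term(m=-3) = +0.002741-0.000026i   from Y*(Ω₁)=-0.026248-0.000875i, Y(Ω₂)=-0.104288+0.004449i
  term(m=-2) = +0.052252+0.089220i   from Y*(Ω₁)=+0.168442-0.277332i, Y(Ω₂)=-0.151418+0.280377i
  term(m=-1) = -0.008762+0.015285i   from Y*(Ω₁)=-0.033531-0.059597i, Y(Ω₂)=-0.131982-0.221276i
  term(m=+0) = -0.078700+0.000000i   from Y*(Ω₁)=+0.314170-0.000000i, Y(Ω₂)=-0.250500+0.000000i
  term(m=+1) = -0.008762-0.015285i   from Y*(Ω₁)=+0.033531-0.059597i, Y(Ω₂)=+0.131982-0.221276i
  term(m=+2) = +0.052252-0.089220i   from Y*(Ω₁)=+0.168442+0.277332i, Y(Ω₂)=-0.151418-0.280377i
  term(m=+3) = +0.002741+0.000026i   from Y*(Ω₁)=+0.026248-0.000875i, Y(Ω₂)=+0.104288+0.004449i
  term(m=+4) = +0.073167+0.130441i   from Y*(Ω₁)=-0.162142+0.312086i, Y(Ω₂)=+0.233211-0.355608i
  term(m=+5) = -0.017476+0.029213i   from Y*(Ω₁)=-0.046753-0.071492i, Y(Ω₂)=-0.174244-0.358388i
  term(m=+6) = +0.077531+0.001443i   from Y*(Ω₁)=-0.372117+0.024842i, Y(Ω₂)=-0.207168-0.017709i
  term(m=+7) = +0.012045+0.021950i   from Y*(Ω₁)=+0.176086-0.368441i, Y(Ω₂)=-0.035779+0.049791i
Accumulated sum +0.304297-0.000000i; after 4π/(2l+1) scaling, +0.254927-0.000000i ⇒ P_7 = 0.254927

0.254927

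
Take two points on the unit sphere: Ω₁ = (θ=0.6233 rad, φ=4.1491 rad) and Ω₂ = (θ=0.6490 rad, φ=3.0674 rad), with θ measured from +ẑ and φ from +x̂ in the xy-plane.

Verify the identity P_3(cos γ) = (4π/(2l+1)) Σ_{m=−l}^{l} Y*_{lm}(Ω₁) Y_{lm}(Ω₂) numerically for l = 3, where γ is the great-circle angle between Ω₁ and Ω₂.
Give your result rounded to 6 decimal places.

Term-by-term m-sum for l=3 (normalisation 4π/7 = 1.795196):
  m=-3: (0.082393, -0.009857) × (-0.089841, -0.020333) = (-0.007603, -0.000790)  (running Σ = (-0.007603, -0.000790))
  m=-2: (-0.121507, 0.255297) × (0.294150, 0.043971) = (-0.046967, 0.069753)  (running Σ = (-0.054570, 0.068963))
  m=-1: (-0.231316, -0.366273) × (-0.423387, -0.031470) = (0.086410, 0.162355)  (running Σ = (0.031840, 0.231318))
  m=0: (0.089800, -0.000000) × (0.051601, 0.000000) = (0.004634, 0.000000)  (running Σ = (0.036474, 0.231318))
  m=1: (0.231316, -0.366273) × (0.423387, -0.031470) = (0.086410, -0.162355)  (running Σ = (0.122884, 0.068963))
  m=2: (-0.121507, -0.255297) × (0.294150, -0.043971) = (-0.046967, -0.069753)  (running Σ = (0.075917, -0.000790))
  m=3: (-0.082393, -0.009857) × (0.089841, -0.020333) = (-0.007603, 0.000790)  (running Σ = (0.068314, -0.000000))
Accumulated sum (0.068314, -0.000000); after 4π/(2l+1) scaling, (0.122637, -0.000000) ⇒ P_3 = 0.122637

0.122637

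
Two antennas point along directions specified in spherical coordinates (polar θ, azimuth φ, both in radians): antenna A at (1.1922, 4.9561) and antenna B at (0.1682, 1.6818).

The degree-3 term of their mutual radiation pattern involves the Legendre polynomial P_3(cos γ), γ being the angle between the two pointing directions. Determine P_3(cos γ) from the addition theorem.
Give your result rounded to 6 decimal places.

-0.292099

Term-by-term m-sum for l=3 (normalisation 4π/7 = 1.795196):
  m=-3: Y*=-0.22349 + 0.24917j  Y=0.00064 + 0.00185j  product -0.00060 - 0.00025j
  m=-2: Y*=-0.28816 - 0.15275j  Y=-0.02754 + 0.00622j  product 0.00889 + 0.00242j
  m=-1: Y*=-0.02296 + 0.09236j  Y=-0.02313 - 0.20755j  product 0.01970 + 0.00263j
  m=+0: Y*=-0.31958 + 0.00000j  Y=0.68427 + 0.00000j  product -0.21868 + 0.00000j
  m=+1: Y*=0.02296 + 0.09236j  Y=0.02313 - 0.20755j  product 0.01970 - 0.00263j
  m=+2: Y*=-0.28816 + 0.15275j  Y=-0.02754 - 0.00622j  product 0.00889 - 0.00242j
  m=+3: Y*=0.22349 + 0.24917j  Y=-0.00064 + 0.00185j  product -0.00060 + 0.00025j
Accumulated sum -0.16271 + 0.00000j; after 4π/(2l+1) scaling, -0.29210 + 0.00000j ⇒ P_3 = -0.292099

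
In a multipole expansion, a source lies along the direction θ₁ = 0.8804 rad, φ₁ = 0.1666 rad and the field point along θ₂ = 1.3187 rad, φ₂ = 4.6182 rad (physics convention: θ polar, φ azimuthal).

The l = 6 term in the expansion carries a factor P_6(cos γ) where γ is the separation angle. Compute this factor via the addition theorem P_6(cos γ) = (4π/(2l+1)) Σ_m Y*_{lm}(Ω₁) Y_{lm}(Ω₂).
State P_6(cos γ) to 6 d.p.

Expand P_6 via completeness: Σ_{m} conj(Y_{6,m}) at Ω₁ times Y_{6,m} at Ω₂ —
  m=-6: (0.054857, 0.085360) × (-0.336463, -0.213359) = (-0.000245, -0.040425)  (running Σ = (-0.000245, -0.040425))
  m=-5: (0.195297, 0.214834) × (-0.161295, 0.316790) = (-0.099558, 0.027216)  (running Σ = (-0.099803, -0.013209))
  m=-4: (0.342997, 0.269737) × (-0.092081, -0.036432) = (-0.021756, -0.037334)  (running Σ = (-0.121559, -0.050543))
  m=-3: (0.243830, 0.133142) × (-0.095267, 0.328127) = (-0.066916, 0.067323)  (running Σ = (-0.188476, 0.016781))
  m=-2: (-0.159574, -0.055229) × (-0.002348, -0.000448) = (0.000350, 0.000201)  (running Σ = (-0.188126, 0.016982))
  m=-1: (-0.346901, -0.058334) × (-0.030522, 0.323094) = (0.029436, -0.110301)  (running Σ = (-0.158690, -0.093319))
  m=0: (0.075121, -0.000000) × (0.023464, 0.000000) = (0.001763, 0.000000)  (running Σ = (-0.156927, -0.093319))
  m=1: (0.346901, -0.058334) × (0.030522, 0.323094) = (0.029436, 0.110301)  (running Σ = (-0.127492, 0.016982))
  m=2: (-0.159574, 0.055229) × (-0.002348, 0.000448) = (0.000350, -0.000201)  (running Σ = (-0.127142, 0.016781))
  m=3: (-0.243830, 0.133142) × (0.095267, 0.328127) = (-0.066916, -0.067323)  (running Σ = (-0.194058, -0.050543))
  m=4: (0.342997, -0.269737) × (-0.092081, 0.036432) = (-0.021756, 0.037334)  (running Σ = (-0.215814, -0.013209))
  m=5: (-0.195297, 0.214834) × (0.161295, 0.316790) = (-0.099558, -0.027216)  (running Σ = (-0.315372, -0.040425))
  m=6: (0.054857, -0.085360) × (-0.336463, 0.213359) = (-0.000245, 0.040425)  (running Σ = (-0.315617, -0.000000))
Σ over m = (-0.315617, -0.000000); ×(4π/13) → (-0.305089, -0.000000). Real part: -0.305089

-0.305089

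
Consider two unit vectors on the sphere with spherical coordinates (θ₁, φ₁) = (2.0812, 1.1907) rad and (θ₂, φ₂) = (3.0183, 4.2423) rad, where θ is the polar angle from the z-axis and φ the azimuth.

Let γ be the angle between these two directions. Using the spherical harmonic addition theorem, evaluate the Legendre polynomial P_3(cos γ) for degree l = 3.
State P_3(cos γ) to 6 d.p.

-0.431953

Expand P_3 via completeness: Σ_{m} conj(Y_{3,m}) at Ω₁ times Y_{3,m} at Ω₂ —
  m=-3: Y*=-0.251874-0.115669i  Y=+0.000766-0.000124i  product -0.000207-0.000057i
  m=-2: Y*=+0.275470-0.261922i  Y=+0.009045+0.012389i  product +0.005737+0.001044i
  m=-1: Y*=+0.020224+0.050620i  Y=-0.070651+0.139055i  product -0.008468-0.000764i
  m=+0: Y*=+0.329374-0.000000i  Y=-0.712681+0.000000i  product -0.234739+0.000000i
  m=+1: Y*=-0.020224+0.050620i  Y=+0.070651+0.139055i  product -0.008468+0.000764i
  m=+2: Y*=+0.275470+0.261922i  Y=+0.009045-0.012389i  product +0.005737-0.001044i
  m=+3: Y*=+0.251874-0.115669i  Y=-0.000766-0.000124i  product -0.000207+0.000057i
Accumulated sum -0.240616+0.000000i; after 4π/(2l+1) scaling, -0.431953+0.000000i ⇒ P_3 = -0.431953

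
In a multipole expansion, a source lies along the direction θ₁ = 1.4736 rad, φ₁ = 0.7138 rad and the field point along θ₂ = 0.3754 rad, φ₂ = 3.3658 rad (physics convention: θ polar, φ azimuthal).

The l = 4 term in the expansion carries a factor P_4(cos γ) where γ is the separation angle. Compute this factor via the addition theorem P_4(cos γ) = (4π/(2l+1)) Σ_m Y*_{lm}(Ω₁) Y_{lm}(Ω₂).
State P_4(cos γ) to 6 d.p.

Addition theorem: P_4(cos γ) = (4π/9) Σ_m Y*_{lm}(Ω₁) Y_{lm}(Ω₂), m = −4…4:
  term(m=-4) = -0.00131 + 0.00322j   from Y*(Ω₁)=-0.41655 + 0.12267j, Y(Ω₂)=0.00499 - 0.00625j
  term(m=-3) = -0.00070 - 0.00684j   from Y*(Ω₁)=-0.06468 + 0.10078j, Y(Ω₂)=-0.04489 + 0.03576j
  term(m=-2) = -0.03927 - 0.05845j   from Y*(Ω₁)=-0.04417 - 0.30636j, Y(Ω₂)=0.20501 - 0.09863j
  term(m=-1) = 0.05841 + 0.03112j   from Y*(Ω₁)=-0.10134 - 0.08778j, Y(Ω₂)=-0.48129 + 0.10975j
  term(m=+0) = 0.09911 + 0.00000j   from Y*(Ω₁)=0.28780 + 0.00000j, Y(Ω₂)=0.34437 + 0.00000j
  term(m=+1) = 0.05841 - 0.03112j   from Y*(Ω₁)=0.10134 - 0.08778j, Y(Ω₂)=0.48129 + 0.10975j
  term(m=+2) = -0.03927 + 0.05845j   from Y*(Ω₁)=-0.04417 + 0.30636j, Y(Ω₂)=0.20501 + 0.09863j
  term(m=+3) = -0.00070 + 0.00684j   from Y*(Ω₁)=0.06468 + 0.10078j, Y(Ω₂)=0.04489 + 0.03576j
  term(m=+4) = -0.00131 - 0.00322j   from Y*(Ω₁)=-0.41655 - 0.12267j, Y(Ω₂)=0.00499 + 0.00625j
Accumulated sum 0.13336 - 0.00000j; after 4π/(2l+1) scaling, 0.18620 - 0.00000j ⇒ P_4 = 0.186199

0.186199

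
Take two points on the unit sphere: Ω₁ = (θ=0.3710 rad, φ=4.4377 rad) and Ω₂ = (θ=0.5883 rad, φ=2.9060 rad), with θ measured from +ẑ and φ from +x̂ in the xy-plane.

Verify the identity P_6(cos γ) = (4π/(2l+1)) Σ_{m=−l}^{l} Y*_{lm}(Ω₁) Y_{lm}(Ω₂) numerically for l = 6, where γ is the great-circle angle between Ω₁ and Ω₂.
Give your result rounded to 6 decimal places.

-0.362438

Summing Y*_{l m}(θ₁,φ₁)·Y_{l m}(θ₂,φ₂) over m ∈ [−6, 6]; prefactor 4π/(2·6+1) = 0.966644:
  term(m=-6) = (-0.000015, 0.000004)   from Y*(Ω₁)=(0.000085, 0.001094), Y(Ω₂)=(0.002210, 0.013936)
  term(m=-5) = (0.000139, 0.000702)   from Y*(Ω₁)=(-0.009579, -0.001915), Y(Ω₂)=(-0.028049, -0.067691)
  term(m=-4) = (0.011654, -0.001838)   from Y*(Ω₁)=(0.023976, -0.046962), Y(Ω₂)=(0.131537, 0.181005)
  term(m=-3) = (-0.009478, -0.080435)   from Y*(Ω₁)=(0.139155, 0.128789), Y(Ω₂)=(-0.324833, -0.277388)
  term(m=-2) = (-0.190963, 0.014962)   from Y*(Ω₁)=(-0.374630, 0.229367), Y(Ω₂)=(0.388544, 0.197947)
  term(m=-1) = (0.000171, 0.004369)   from Y*(Ω₁)=(-0.144923, -0.514252), Y(Ω₂)=(-0.007958, -0.001910)
  term(m=+0) = (0.002039, 0.000000)   from Y*(Ω₁)=(-0.004833, -0.000000), Y(Ω₂)=(-0.421767, 0.000000)
  term(m=+1) = (0.000171, -0.004369)   from Y*(Ω₁)=(0.144923, -0.514252), Y(Ω₂)=(0.007958, -0.001910)
  term(m=+2) = (-0.190963, -0.014962)   from Y*(Ω₁)=(-0.374630, -0.229367), Y(Ω₂)=(0.388544, -0.197947)
  term(m=+3) = (-0.009478, 0.080435)   from Y*(Ω₁)=(-0.139155, 0.128789), Y(Ω₂)=(0.324833, -0.277388)
  term(m=+4) = (0.011654, 0.001838)   from Y*(Ω₁)=(0.023976, 0.046962), Y(Ω₂)=(0.131537, -0.181005)
  term(m=+5) = (0.000139, -0.000702)   from Y*(Ω₁)=(0.009579, -0.001915), Y(Ω₂)=(0.028049, -0.067691)
  term(m=+6) = (-0.000015, -0.000004)   from Y*(Ω₁)=(0.000085, -0.001094), Y(Ω₂)=(0.002210, -0.013936)
Accumulated sum (-0.374945, -0.000000); after 4π/(2l+1) scaling, (-0.362438, -0.000000) ⇒ P_6 = -0.362438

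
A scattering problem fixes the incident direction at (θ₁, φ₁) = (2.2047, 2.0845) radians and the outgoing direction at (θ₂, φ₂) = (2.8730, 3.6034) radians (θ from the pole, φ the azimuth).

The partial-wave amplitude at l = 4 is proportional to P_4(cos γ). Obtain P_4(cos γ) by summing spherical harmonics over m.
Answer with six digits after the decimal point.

-0.393391

Term-by-term m-sum for l=4 (normalisation 4π/9 = 1.396263):
  term(m=-4) = 0.00040 + 0.00008j   from Y*(Ω₁)=-0.08679 + 0.16508j, Y(Ω₂)=-0.00060 - 0.00211j
  term(m=-3) = -0.00136 + 0.00864j   from Y*(Ω₁)=-0.38761 + 0.01151j, Y(Ω₂)=0.00416 - 0.02217j
  term(m=-2) = -0.04079 - 0.00425j   from Y*(Ω₁)=-0.16345 - 0.27059j, Y(Ω₂)=0.07822 - 0.10350j
  term(m=-1) = -0.00271 + 0.05210j   from Y*(Ω₁)=-0.06039 + 0.10703j, Y(Ω₂)=0.38004 - 0.18915j
  term(m=+0) = -0.19284 + 0.00000j   from Y*(Ω₁)=-0.34031 + 0.00000j, Y(Ω₂)=0.56665 + 0.00000j
  term(m=+1) = -0.00271 - 0.05210j   from Y*(Ω₁)=0.06039 + 0.10703j, Y(Ω₂)=-0.38004 - 0.18915j
  term(m=+2) = -0.04079 + 0.00425j   from Y*(Ω₁)=-0.16345 + 0.27059j, Y(Ω₂)=0.07822 + 0.10350j
  term(m=+3) = -0.00136 - 0.00864j   from Y*(Ω₁)=0.38761 + 0.01151j, Y(Ω₂)=-0.00416 - 0.02217j
  term(m=+4) = 0.00040 - 0.00008j   from Y*(Ω₁)=-0.08679 - 0.16508j, Y(Ω₂)=-0.00060 + 0.00211j
Accumulated sum -0.28175 + 0.00000j; after 4π/(2l+1) scaling, -0.39339 + 0.00000j ⇒ P_4 = -0.393391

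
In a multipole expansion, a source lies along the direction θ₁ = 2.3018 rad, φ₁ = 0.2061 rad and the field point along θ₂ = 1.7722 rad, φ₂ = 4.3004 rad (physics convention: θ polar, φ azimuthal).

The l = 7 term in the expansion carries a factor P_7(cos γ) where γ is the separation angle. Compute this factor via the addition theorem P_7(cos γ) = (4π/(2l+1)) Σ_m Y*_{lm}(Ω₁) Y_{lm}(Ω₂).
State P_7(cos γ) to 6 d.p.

Summing Y*_{l m}(θ₁,φ₁)·Y_{l m}(θ₂,φ₂) over m ∈ [−7, 7]; prefactor 4π/(2·7+1) = 0.837758:
  m=-7: 0.00810 + 0.06288j × 0.11045 + 0.41913j = -0.02546 + 0.01034j  (running Σ = -0.02546 + 0.01034j)
  m=-6: -0.06977 - 0.20095j × -0.25961 + 0.20553j = 0.05941 + 0.03783j  (running Σ = 0.03396 + 0.04817j)
  m=-5: 0.20698 + 0.34507j × 0.14031 + 0.07469j = 0.00327 + 0.06388j  (running Σ = 0.03723 + 0.11204j)
  m=-4: -0.28559 - 0.30878j × -0.02586 + 0.33449j = 0.11067 - 0.08754j  (running Σ = 0.14790 + 0.02450j)
  m=-3: 0.07408 + 0.05270j × 0.05777 - 0.02010j = 0.00534 + 0.00156j  (running Σ = 0.15323 + 0.02606j)
  m=-2: 0.29813 + 0.13036j × 0.22099 + 0.23873j = 0.03476 + 0.09998j  (running Σ = 0.18800 + 0.12604j)
  m=-1: -0.24110 - 0.05041j × 0.00909 - 0.02081j = -0.00324 + 0.00456j  (running Σ = 0.18476 + 0.13060j)
  m=0: -0.26049 + 0.00000j × 0.32069 + 0.00000j = -0.08354 + 0.00000j  (running Σ = 0.10122 + 0.13060j)
  m=1: 0.24110 - 0.05041j × -0.00909 - 0.02081j = -0.00324 - 0.00456j  (running Σ = 0.09798 + 0.12604j)
  m=2: 0.29813 - 0.13036j × 0.22099 - 0.23873j = 0.03476 - 0.09998j  (running Σ = 0.13274 + 0.02606j)
  m=3: -0.07408 + 0.05270j × -0.05777 - 0.02010j = 0.00534 - 0.00156j  (running Σ = 0.13808 + 0.02450j)
  m=4: -0.28559 + 0.30878j × -0.02586 - 0.33449j = 0.11067 + 0.08754j  (running Σ = 0.24875 + 0.11204j)
  m=5: -0.20698 + 0.34507j × -0.14031 + 0.07469j = 0.00327 - 0.06388j  (running Σ = 0.25202 + 0.04817j)
  m=6: -0.06977 + 0.20095j × -0.25961 - 0.20553j = 0.05941 - 0.03783j  (running Σ = 0.31144 + 0.01034j)
  m=7: -0.00810 + 0.06288j × -0.11045 + 0.41913j = -0.02546 - 0.01034j  (running Σ = 0.28598 + 0.00000j)
Total Σ_m = 0.28598 + 0.00000j. Multiply by 0.837758: 0.23958 + 0.00000j. P_7(cos γ) = 0.239579

0.239579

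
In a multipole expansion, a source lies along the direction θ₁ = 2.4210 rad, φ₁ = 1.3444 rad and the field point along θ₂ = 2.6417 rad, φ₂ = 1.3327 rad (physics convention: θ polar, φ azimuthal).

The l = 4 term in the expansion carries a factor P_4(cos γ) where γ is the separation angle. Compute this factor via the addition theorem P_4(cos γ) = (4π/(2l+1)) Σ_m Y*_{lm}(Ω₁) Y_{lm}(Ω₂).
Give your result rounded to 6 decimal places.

0.770240

Term-by-term m-sum for l=4 (normalisation 4π/9 = 1.396263):
  term(m=-4) = +0.001957+0.000092i   from Y*(Ω₁)=+0.051775-0.065998i, Y(Ω₂)=+0.013543+0.019034i
  term(m=-3) = +0.032667+0.001147i   from Y*(Ω₁)=+0.169722+0.210229i, Y(Ω₂)=+0.079251-0.091407i
  term(m=-2) = +0.145102+0.003396i   from Y*(Ω₁)=-0.386662+0.188113i, Y(Ω₂)=-0.299991-0.154729i
  term(m=-1) = +0.106322+0.001244i   from Y*(Ω₁)=-0.050143-0.217687i, Y(Ω₂)=-0.112263+0.462559i
  term(m=+0) = -0.020453-0.000000i   from Y*(Ω₁)=-0.294159-0.000000i, Y(Ω₂)=+0.069530+0.000000i
  term(m=+1) = +0.106322-0.001244i   from Y*(Ω₁)=+0.050143-0.217687i, Y(Ω₂)=+0.112263+0.462559i
  term(m=+2) = +0.145102-0.003396i   from Y*(Ω₁)=-0.386662-0.188113i, Y(Ω₂)=-0.299991+0.154729i
  term(m=+3) = +0.032667-0.001147i   from Y*(Ω₁)=-0.169722+0.210229i, Y(Ω₂)=-0.079251-0.091407i
  term(m=+4) = +0.001957-0.000092i   from Y*(Ω₁)=+0.051775+0.065998i, Y(Ω₂)=+0.013543-0.019034i
Total Σ_m = +0.551644-0.000000i. Multiply by 1.396263: +0.770240-0.000000i. P_4(cos γ) = 0.770240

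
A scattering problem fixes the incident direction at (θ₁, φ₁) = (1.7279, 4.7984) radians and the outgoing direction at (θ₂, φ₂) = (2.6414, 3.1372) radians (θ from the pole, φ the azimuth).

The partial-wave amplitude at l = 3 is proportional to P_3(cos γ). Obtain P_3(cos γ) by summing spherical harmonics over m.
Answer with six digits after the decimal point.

Expand P_3 via completeness: Σ_{m} conj(Y_{3,m}) at Ω₁ times Y_{3,m} at Ω₂ —
  term(m=-3) = +0.004957-0.017826i   from Y*(Ω₁)=-0.102582+0.388689i, Y(Ω₂)=-0.046021-0.000606i
  term(m=-2) = -0.031650-0.005786i   from Y*(Ω₁)=+0.153682+0.026701i, Y(Ω₂)=-0.206262-0.001812i
  term(m=-1) = +0.011172-0.123237i   from Y*(Ω₁)=-0.024065+0.279096i, Y(Ω₂)=-0.441724-0.001940i
  term(m=+0) = -0.046762+0.000000i   from Y*(Ω₁)=+0.168013-0.000000i, Y(Ω₂)=-0.278322+0.000000i
  term(m=+1) = +0.011172+0.123237i   from Y*(Ω₁)=+0.024065+0.279096i, Y(Ω₂)=+0.441724-0.001940i
  term(m=+2) = -0.031650+0.005786i   from Y*(Ω₁)=+0.153682-0.026701i, Y(Ω₂)=-0.206262+0.001812i
  term(m=+3) = +0.004957+0.017826i   from Y*(Ω₁)=+0.102582+0.388689i, Y(Ω₂)=+0.046021-0.000606i
Accumulated sum -0.077806-0.000000i; after 4π/(2l+1) scaling, -0.139677-0.000000i ⇒ P_3 = -0.139677

-0.139677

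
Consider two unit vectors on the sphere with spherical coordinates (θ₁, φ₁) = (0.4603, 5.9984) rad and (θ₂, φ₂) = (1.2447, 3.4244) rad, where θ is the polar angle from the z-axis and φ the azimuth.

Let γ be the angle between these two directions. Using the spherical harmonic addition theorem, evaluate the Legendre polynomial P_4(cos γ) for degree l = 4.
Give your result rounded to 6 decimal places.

0.357845

Expand P_4 via completeness: Σ_{m} conj(Y_{4,m}) at Ω₁ times Y_{4,m} at Ω₂ —
  [-4]  conj(Y_{4,-4})(Ω₁) = 0.00721 - 0.01565j ; Y_{4,-4}(Ω₂) = 0.15165 - 0.32249j ; Δ = -0.00395 - 0.00470j
  [-3]  conj(Y_{4,-3})(Ω₁) = 0.06455 - 0.07413j ; Y_{4,-3}(Ω₂) = -0.22536 + 0.25573j ; Δ = 0.00441 + 0.03321j
  [-2]  conj(Y_{4,-2})(Ω₁) = 0.25675 - 0.16442j ; Y_{4,-2}(Ω₂) = -0.07138 + 0.04531j ; Δ = -0.01088 + 0.02337j
  [-1]  conj(Y_{4,-1})(Ω₁) = 0.47319 - 0.13852j ; Y_{4,-1}(Ω₂) = 0.31455 - 0.09141j ; Δ = 0.13618 - 0.08683j
  [+0]  conj(Y_{4,0})(Ω₁) = 0.15547 + 0.00000j ; Y_{4,0}(Ω₂) = 0.03067 + 0.00000j ; Δ = 0.00477 + 0.00000j
  [+1]  conj(Y_{4,1})(Ω₁) = -0.47319 - 0.13852j ; Y_{4,1}(Ω₂) = -0.31455 - 0.09141j ; Δ = 0.13618 + 0.08683j
  [+2]  conj(Y_{4,2})(Ω₁) = 0.25675 + 0.16442j ; Y_{4,2}(Ω₂) = -0.07138 - 0.04531j ; Δ = -0.01088 - 0.02337j
  [+3]  conj(Y_{4,3})(Ω₁) = -0.06455 - 0.07413j ; Y_{4,3}(Ω₂) = 0.22536 + 0.25573j ; Δ = 0.00441 - 0.03321j
  [+4]  conj(Y_{4,4})(Ω₁) = 0.00721 + 0.01565j ; Y_{4,4}(Ω₂) = 0.15165 + 0.32249j ; Δ = -0.00395 + 0.00470j
Total Σ_m = 0.25629 + 0.00000j. Multiply by 1.396263: 0.35785 + 0.00000j. P_4(cos γ) = 0.357845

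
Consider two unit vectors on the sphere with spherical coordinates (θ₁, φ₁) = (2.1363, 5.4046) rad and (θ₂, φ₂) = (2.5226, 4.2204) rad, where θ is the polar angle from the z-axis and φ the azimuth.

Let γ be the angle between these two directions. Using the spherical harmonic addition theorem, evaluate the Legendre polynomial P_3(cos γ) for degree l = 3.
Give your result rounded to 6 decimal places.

-0.332613

Addition theorem: P_3(cos γ) = (4π/7) Σ_m Y*_{lm}(Ω₁) Y_{lm}(Ω₂), m = −3…3:
  [-3]  conj(Y_{3,-3})(Ω₁) = (-0.219676, -0.121680) ; Y_{3,-3}(Ω₂) = (0.081130, -0.007717) ; Δ = (-0.018761, -0.008177)
  [-2]  conj(Y_{3,-2})(Ω₁) = (0.072337, 0.383625) ; Y_{3,-2}(Ω₂) = (0.155160, 0.233338) ; Δ = (-0.078291, 0.076402)
  [-1]  conj(Y_{3,-1})(Ω₁) = (0.075867, -0.091510) ; Y_{3,-1}(Ω₂) = (-0.205213, 0.382899) ; Δ = (0.019470, 0.047828)
  [+0]  conj(Y_{3,0})(Ω₁) = (0.312817, -0.000000) ; Y_{3,0}(Ω₂) = (-0.096273, 0.000000) ; Δ = (-0.030116, 0.000000)
  [+1]  conj(Y_{3,1})(Ω₁) = (-0.075867, -0.091510) ; Y_{3,1}(Ω₂) = (0.205213, 0.382899) ; Δ = (0.019470, -0.047828)
  [+2]  conj(Y_{3,2})(Ω₁) = (0.072337, -0.383625) ; Y_{3,2}(Ω₂) = (0.155160, -0.233338) ; Δ = (-0.078291, -0.076402)
  [+3]  conj(Y_{3,3})(Ω₁) = (0.219676, -0.121680) ; Y_{3,3}(Ω₂) = (-0.081130, -0.007717) ; Δ = (-0.018761, 0.008177)
Total Σ_m = (-0.185279, 0.000000). Multiply by 1.795196: (-0.332613, 0.000000). P_3(cos γ) = -0.332613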